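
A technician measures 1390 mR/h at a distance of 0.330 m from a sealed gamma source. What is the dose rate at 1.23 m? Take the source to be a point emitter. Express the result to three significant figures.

Applying the 1/r² law, the rate at 1.23 m is
(0.330/1.23)² = 0.07198, so 1390 × 0.07198 = 100.1 mR/h.

100 mR/h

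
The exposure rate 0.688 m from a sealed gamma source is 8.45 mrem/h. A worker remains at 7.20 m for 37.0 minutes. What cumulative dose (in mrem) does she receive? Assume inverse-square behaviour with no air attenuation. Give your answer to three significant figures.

0.0476 mrem

Using I₁d₁² = I₂d₂², rate at 7.20 m:
(0.688/7.20)² = 0.009131, so 8.45 × 0.009131 = 0.07716 mrem/h.
Dose = rate × time = 0.07716 mrem/h × 0.6167 h = 0.04758 mrem.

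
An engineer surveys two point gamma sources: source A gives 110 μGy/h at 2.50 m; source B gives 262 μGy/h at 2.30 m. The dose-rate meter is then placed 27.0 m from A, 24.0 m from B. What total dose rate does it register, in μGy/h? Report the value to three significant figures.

3.35 μGy/h

Each source contributes Iᵢ·(dᵢ/rᵢ)²; contributions add.
A: 110 × (2.50/27.0)² = 0.9431 μGy/h
B: 262 × (2.30/24.0)² = 2.406 μGy/h
Total = 0.9431 + 2.406 = 3.349 μGy/h.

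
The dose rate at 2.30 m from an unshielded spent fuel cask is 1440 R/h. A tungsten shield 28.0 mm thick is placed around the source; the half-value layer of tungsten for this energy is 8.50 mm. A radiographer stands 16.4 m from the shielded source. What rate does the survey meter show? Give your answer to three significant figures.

Distance alone: 1440 × (2.30/16.4)² = 1440 × 0.01967 = 28.32 R/h.
Shield: 28.0/8.50 = 3.294 half-value layers → attenuation 2^(−3.294) = 0.1020.
Combined: 28.32 × 0.1020 = 2.889 R/h.

2.89 R/h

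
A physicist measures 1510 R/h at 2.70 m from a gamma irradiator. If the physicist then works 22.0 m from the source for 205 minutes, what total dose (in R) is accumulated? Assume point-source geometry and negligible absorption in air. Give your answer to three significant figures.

By the inverse-square law, rate at 22.0 m:
1510 × (2.70/22.0)² = 1510 × 0.01506 = 22.74 R/h.
Dose = rate × time = 22.74 R/h × 3.417 h = 77.70 R.

77.7 R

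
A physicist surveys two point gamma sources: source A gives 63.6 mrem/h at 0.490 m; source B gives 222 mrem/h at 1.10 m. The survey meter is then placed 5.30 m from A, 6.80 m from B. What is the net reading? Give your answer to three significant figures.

6.35 mrem/h

Each source contributes Iᵢ·(dᵢ/rᵢ)²; contributions add.
A: 63.6 × (0.490/5.30)² = 0.5436 mrem/h
B: 222 × (1.10/6.80)² = 5.809 mrem/h
Total = 0.5436 + 5.809 = 6.353 mrem/h.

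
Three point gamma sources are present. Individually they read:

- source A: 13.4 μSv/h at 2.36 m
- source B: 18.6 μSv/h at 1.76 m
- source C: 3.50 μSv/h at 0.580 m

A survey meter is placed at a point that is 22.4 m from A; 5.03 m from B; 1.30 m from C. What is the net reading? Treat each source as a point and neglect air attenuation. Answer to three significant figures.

3.12 μSv/h

Each source contributes Iᵢ·(dᵢ/rᵢ)²; contributions add.
A: 13.4 × (2.36/22.4)² = 0.1487 μSv/h
B: 18.6 × (1.76/5.03)² = 2.277 μSv/h
C: 3.50 × (0.580/1.30)² = 0.6967 μSv/h
Total = 0.1487 + 2.277 + 0.6967 = 3.122 μSv/h.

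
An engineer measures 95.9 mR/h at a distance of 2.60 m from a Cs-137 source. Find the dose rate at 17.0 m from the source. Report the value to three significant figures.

2.24 mR/h

Intensity scales as (d₁/d₂)², so the rate at 17.0 m is
95.9 × (2.60/17.0)² = 95.9 × 0.02339 = 2.243 mR/h.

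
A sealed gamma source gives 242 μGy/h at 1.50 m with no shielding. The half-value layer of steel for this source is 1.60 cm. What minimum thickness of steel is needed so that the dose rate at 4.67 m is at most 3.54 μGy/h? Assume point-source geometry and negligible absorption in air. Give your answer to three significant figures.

4.51 cm

At 4.67 m, distance alone gives (1.50/4.67)² = 0.1032, so 242 × 0.1032 = 24.97 μGy/h.
Further attenuation needed: 24.97/3.54 = 7.054.
n = log₂(7.054) = 2.818 half-value layers.
Thickness = 2.818 × 1.60 cm = 4.509 cm.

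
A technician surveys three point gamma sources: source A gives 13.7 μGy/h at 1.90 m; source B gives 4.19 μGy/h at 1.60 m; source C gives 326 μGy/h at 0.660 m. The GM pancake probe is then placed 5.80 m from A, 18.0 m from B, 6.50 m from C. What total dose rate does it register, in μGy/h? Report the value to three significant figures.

4.86 μGy/h

Each source contributes Iᵢ·(dᵢ/rᵢ)²; contributions add.
A: 13.7 × (1.90/5.80)² = 1.470 μGy/h
B: 4.19 × (1.60/18.0)² = 0.03311 μGy/h
C: 326 × (0.660/6.50)² = 3.361 μGy/h
Total = 1.470 + 0.03311 + 3.361 = 4.864 μGy/h.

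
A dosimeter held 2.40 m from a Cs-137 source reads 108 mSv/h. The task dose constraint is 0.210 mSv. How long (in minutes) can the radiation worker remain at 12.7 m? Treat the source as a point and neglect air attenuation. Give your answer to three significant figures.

3.27 min

Intensity scales as (d₁/d₂)², so rate at 12.7 m:
(2.40/12.7)² = 0.03571, so 108 × 0.03571 = 3.857 mSv/h.
Stay time = 0.210 mSv ÷ 3.857 mSv/h = 0.05445 h = 3.267 min.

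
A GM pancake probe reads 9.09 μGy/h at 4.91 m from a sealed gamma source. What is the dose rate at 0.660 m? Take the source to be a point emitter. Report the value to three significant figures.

503 μGy/h

By the inverse-square law, the rate at 0.660 m is
(4.91/0.660)² = 55.34, so 9.09 × 55.34 = 503.0 μGy/h.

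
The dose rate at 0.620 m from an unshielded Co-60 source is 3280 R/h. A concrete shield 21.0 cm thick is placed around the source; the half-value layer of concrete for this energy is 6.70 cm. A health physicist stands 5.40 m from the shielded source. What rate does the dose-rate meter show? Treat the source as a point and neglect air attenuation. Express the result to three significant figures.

4.92 R/h

Distance alone: 3280 × (0.620/5.40)² = 3280 × 0.01318 = 43.23 R/h.
Shield: 21.0/6.70 = 3.134 half-value layers → attenuation 2^(−3.134) = 0.1139.
Combined: 43.23 × 0.1139 = 4.924 R/h.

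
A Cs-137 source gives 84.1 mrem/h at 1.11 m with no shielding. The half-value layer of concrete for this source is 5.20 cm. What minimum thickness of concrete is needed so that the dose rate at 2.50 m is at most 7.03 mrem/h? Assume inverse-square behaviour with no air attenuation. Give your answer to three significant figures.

6.44 cm

At 2.50 m, distance alone gives 84.1 × (1.11/2.50)² = 84.1 × 0.1971 = 16.58 mrem/h.
Further attenuation needed: 16.58/7.03 = 2.358.
n = log₂(2.358) = 1.238 half-value layers.
Thickness = 1.238 × 5.20 cm = 6.438 cm.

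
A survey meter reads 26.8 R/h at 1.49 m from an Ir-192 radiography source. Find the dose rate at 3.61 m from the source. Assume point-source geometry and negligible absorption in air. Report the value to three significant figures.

4.57 R/h

Intensity scales as (d₁/d₂)², so the rate at 3.61 m is
(1.49/3.61)² = 0.1704, so 26.8 × 0.1704 = 4.567 R/h.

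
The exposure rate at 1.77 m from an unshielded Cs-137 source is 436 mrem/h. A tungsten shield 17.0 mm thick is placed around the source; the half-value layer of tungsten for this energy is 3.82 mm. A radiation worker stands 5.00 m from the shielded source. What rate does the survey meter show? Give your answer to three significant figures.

Distance alone: (1.77/5.00)² = 0.1253, so 436 × 0.1253 = 54.63 mrem/h.
Shield: 17.0/3.82 = 4.450 half-value layers → attenuation 2^(−4.450) = 0.04575.
Combined: 54.63 × 0.04575 = 2.499 mrem/h.

2.50 mrem/h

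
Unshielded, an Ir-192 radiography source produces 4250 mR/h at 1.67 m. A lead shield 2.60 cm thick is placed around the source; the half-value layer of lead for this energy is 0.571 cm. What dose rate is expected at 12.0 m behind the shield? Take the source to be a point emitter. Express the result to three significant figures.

Distance alone: 4250 × (1.67/12.0)² = 4250 × 0.01937 = 82.32 mR/h.
Shield: 2.60/0.571 = 4.553 half-value layers → attenuation 2^(−4.553) = 0.04260.
Combined: 82.32 × 0.04260 = 3.507 mR/h.

3.51 mR/h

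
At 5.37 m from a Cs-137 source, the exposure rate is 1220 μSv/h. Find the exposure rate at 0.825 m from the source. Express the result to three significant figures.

Applying the 1/r² law, the rate at 0.825 m is
1220 × (5.37/0.825)² = 1220 × 42.37 = 51690 μSv/h.

51700 μSv/h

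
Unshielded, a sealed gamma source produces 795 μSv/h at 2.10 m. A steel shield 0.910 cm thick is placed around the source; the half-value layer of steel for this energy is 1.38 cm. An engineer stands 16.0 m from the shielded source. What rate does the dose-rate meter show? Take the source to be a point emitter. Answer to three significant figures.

Distance alone: (2.10/16.0)² = 0.01723, so 795 × 0.01723 = 13.70 μSv/h.
Shield: 0.910/1.38 = 0.6594 half-value layers → attenuation 2^(−0.6594) = 0.6331.
Combined: 13.70 × 0.6331 = 8.673 μSv/h.

8.67 μSv/h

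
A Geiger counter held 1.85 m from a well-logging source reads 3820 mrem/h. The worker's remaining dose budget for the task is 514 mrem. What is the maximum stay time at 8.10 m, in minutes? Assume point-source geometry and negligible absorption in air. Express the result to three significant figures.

155 min

Applying the 1/r² law, rate at 8.10 m:
(1.85/8.10)² = 0.05216, so 3820 × 0.05216 = 199.3 mrem/h.
Stay time = 514 mrem ÷ 199.3 mrem/h = 2.579 h = 154.7 min.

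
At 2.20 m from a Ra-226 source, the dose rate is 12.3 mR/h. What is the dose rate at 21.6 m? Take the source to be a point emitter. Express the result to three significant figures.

0.128 mR/h

Since intensity falls as 1/r², the rate at 21.6 m is
(2.20/21.6)² = 0.01037, so 12.3 × 0.01037 = 0.1276 mR/h.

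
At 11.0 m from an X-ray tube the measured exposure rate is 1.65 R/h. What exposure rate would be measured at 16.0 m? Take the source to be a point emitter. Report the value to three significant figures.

0.780 R/h

By the inverse-square law, scaling from 11.0 m to 16.0 m:
1.65 × (11.0/16.0)² = 1.65 × 0.4727 = 0.7800 R/h.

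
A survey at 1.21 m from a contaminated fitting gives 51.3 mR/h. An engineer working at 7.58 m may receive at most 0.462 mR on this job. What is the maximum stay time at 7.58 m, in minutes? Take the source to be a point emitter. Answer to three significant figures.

21.2 min

By the inverse-square law, rate at 7.58 m:
51.3 × (1.21/7.58)² = 51.3 × 0.02548 = 1.307 mR/h.
Stay time = 0.462 mR ÷ 1.307 mR/h = 0.3535 h = 21.21 min.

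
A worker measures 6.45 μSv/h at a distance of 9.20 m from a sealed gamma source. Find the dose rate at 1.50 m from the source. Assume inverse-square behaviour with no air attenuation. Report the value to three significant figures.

Applying the 1/r² law, the rate at 1.50 m is
6.45 × (9.20/1.50)² = 6.45 × 37.62 = 242.6 μSv/h.

243 μSv/h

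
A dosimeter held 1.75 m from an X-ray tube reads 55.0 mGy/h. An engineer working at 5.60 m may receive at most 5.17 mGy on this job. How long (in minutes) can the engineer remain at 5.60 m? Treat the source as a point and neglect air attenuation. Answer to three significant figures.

Intensity scales as (d₁/d₂)², so rate at 5.60 m:
(1.75/5.60)² = 0.09766, so 55.0 × 0.09766 = 5.371 mGy/h.
Stay time = 5.17 mGy ÷ 5.371 mGy/h = 0.9626 h = 57.76 min.

57.8 min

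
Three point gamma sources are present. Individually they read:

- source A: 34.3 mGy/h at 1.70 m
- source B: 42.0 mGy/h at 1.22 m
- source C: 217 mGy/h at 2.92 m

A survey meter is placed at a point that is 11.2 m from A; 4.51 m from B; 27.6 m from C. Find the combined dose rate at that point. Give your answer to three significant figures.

6.29 mGy/h

By superposition, sum each source's inverse-square contribution:
A: 34.3 × (1.70/11.2)² = 0.7902 mGy/h
B: 42.0 × (1.22/4.51)² = 3.073 mGy/h
C: 217 × (2.92/27.6)² = 2.429 mGy/h
Total = 0.7902 + 3.073 + 2.429 = 6.292 mGy/h.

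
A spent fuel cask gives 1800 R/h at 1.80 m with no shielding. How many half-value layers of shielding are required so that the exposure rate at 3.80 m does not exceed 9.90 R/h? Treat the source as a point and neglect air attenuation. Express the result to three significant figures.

At 3.80 m, distance alone gives (1.80/3.80)² = 0.2244, so 1800 × 0.2244 = 403.9 R/h.
Further attenuation needed: 403.9/9.90 = 40.80.
n = log₂(40.80) = 5.350 half-value layers.

5.35 half-value layers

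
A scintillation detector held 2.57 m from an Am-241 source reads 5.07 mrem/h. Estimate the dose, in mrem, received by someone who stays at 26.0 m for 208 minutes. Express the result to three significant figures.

Since intensity falls as 1/r², rate at 26.0 m:
5.07 × (2.57/26.0)² = 5.07 × 0.009771 = 0.04954 mrem/h.
Dose = rate × time = 0.04954 mrem/h × 3.467 h = 0.1718 mrem.

0.172 mrem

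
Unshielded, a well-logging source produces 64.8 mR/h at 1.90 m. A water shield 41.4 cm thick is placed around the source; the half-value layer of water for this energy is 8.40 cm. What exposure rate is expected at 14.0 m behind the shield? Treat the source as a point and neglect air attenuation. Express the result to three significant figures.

Distance alone: (1.90/14.0)² = 0.01842, so 64.8 × 0.01842 = 1.194 mR/h.
Shield: 41.4/8.40 = 4.929 half-value layers → attenuation 2^(−4.929) = 0.03283.
Combined: 1.194 × 0.03283 = 0.03920 mR/h.

0.0392 mR/h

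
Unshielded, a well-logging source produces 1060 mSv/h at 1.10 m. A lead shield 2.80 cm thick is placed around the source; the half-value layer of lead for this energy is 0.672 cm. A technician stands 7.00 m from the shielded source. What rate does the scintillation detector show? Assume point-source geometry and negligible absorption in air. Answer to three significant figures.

Distance alone: (1.10/7.00)² = 0.02469, so 1060 × 0.02469 = 26.17 mSv/h.
Shield: 2.80/0.672 = 4.167 half-value layers → attenuation 2^(−4.167) = 0.05567.
Combined: 26.17 × 0.05567 = 1.457 mSv/h.

1.46 mSv/h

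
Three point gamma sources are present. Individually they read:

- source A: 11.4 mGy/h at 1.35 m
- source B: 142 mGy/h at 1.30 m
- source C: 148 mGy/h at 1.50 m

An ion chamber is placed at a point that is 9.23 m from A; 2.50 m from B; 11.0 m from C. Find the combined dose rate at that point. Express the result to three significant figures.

41.4 mGy/h

By superposition, sum each source's inverse-square contribution:
A: 11.4 × (1.35/9.23)² = 0.2439 mGy/h
B: 142 × (1.30/2.50)² = 38.40 mGy/h
C: 148 × (1.50/11.0)² = 2.752 mGy/h
Total = 0.2439 + 38.40 + 2.752 = 41.40 mGy/h.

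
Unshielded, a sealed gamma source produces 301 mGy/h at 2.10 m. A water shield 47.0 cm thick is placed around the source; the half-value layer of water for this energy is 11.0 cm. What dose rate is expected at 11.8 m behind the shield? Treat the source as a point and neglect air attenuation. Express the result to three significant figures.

0.493 mGy/h

Distance alone: (2.10/11.8)² = 0.03167, so 301 × 0.03167 = 9.533 mGy/h.
Shield: 47.0/11.0 = 4.273 half-value layers → attenuation 2^(−4.273) = 0.05172.
Combined: 9.533 × 0.05172 = 0.4930 mGy/h.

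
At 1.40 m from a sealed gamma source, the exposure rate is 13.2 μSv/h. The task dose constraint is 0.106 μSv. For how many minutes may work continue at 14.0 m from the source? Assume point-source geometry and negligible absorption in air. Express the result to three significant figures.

Using I₁d₁² = I₂d₂², rate at 14.0 m:
13.2 × (1.40/14.0)² = 13.2 × 0.01000 = 0.1320 μSv/h.
Stay time = 0.106 μSv ÷ 0.1320 μSv/h = 0.8030 h = 48.18 min.

48.2 min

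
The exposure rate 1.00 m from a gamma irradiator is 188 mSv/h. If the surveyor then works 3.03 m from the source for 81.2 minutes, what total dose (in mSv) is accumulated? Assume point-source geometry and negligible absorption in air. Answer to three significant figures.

Using I₁d₁² = I₂d₂², rate at 3.03 m:
(1.00/3.03)² = 0.1089, so 188 × 0.1089 = 20.47 mSv/h.
Dose = rate × time = 20.47 mSv/h × 1.353 h = 27.70 mSv.

27.7 mSv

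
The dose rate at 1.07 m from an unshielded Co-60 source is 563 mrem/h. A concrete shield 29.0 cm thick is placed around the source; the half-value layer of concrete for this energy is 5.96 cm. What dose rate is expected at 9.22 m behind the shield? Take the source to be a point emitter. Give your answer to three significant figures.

0.260 mrem/h

Distance alone: 563 × (1.07/9.22)² = 563 × 0.01347 = 7.584 mrem/h.
Shield: 29.0/5.96 = 4.866 half-value layers → attenuation 2^(−4.866) = 0.03429.
Combined: 7.584 × 0.03429 = 0.2601 mrem/h.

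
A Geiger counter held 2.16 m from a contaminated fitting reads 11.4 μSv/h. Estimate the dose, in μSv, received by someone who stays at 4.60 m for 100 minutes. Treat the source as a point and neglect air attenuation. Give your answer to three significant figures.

4.19 μSv

Using I₁d₁² = I₂d₂², rate at 4.60 m:
(2.16/4.60)² = 0.2205, so 11.4 × 0.2205 = 2.514 μSv/h.
Dose = rate × time = 2.514 μSv/h × 1.667 h = 4.191 μSv.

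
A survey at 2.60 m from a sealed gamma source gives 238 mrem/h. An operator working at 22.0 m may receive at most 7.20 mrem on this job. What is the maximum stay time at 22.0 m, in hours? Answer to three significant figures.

Since intensity falls as 1/r², rate at 22.0 m:
(2.60/22.0)² = 0.01397, so 238 × 0.01397 = 3.325 mrem/h.
Stay time = 7.20 mrem ÷ 3.325 mrem/h = 2.165 h.

2.17 h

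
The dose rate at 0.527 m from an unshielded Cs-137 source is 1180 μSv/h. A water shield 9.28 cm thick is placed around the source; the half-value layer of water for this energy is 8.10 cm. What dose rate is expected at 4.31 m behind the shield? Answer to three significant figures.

7.97 μSv/h

Distance alone: 1180 × (0.527/4.31)² = 1180 × 0.01495 = 17.64 μSv/h.
Shield: 9.28/8.10 = 1.146 half-value layers → attenuation 2^(−1.146) = 0.4519.
Combined: 17.64 × 0.4519 = 7.972 μSv/h.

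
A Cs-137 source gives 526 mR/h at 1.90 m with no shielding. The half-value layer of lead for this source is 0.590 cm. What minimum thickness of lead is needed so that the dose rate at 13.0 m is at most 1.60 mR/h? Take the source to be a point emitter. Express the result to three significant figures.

1.66 cm

At 13.0 m, distance alone gives (1.90/13.0)² = 0.02136, so 526 × 0.02136 = 11.24 mR/h.
Further attenuation needed: 11.24/1.60 = 7.025.
n = log₂(7.025) = 2.812 half-value layers.
Thickness = 2.812 × 0.590 cm = 1.659 cm.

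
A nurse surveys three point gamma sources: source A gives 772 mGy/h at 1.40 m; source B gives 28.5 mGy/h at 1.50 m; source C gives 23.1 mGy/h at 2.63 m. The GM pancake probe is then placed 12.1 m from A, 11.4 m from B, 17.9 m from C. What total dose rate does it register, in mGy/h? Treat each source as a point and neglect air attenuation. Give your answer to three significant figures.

Each source contributes Iᵢ·(dᵢ/rᵢ)²; contributions add.
A: 772 × (1.40/12.1)² = 10.33 mGy/h
B: 28.5 × (1.50/11.4)² = 0.4934 mGy/h
C: 23.1 × (2.63/17.9)² = 0.4987 mGy/h
Total = 10.33 + 0.4934 + 0.4987 = 11.32 mGy/h.

11.3 mGy/h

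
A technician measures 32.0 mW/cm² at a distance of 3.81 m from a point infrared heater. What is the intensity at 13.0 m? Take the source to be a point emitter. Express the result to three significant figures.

Using I₁d₁² = I₂d₂², the rate at 13.0 m is
32.0 × (3.81/13.0)² = 32.0 × 0.08589 = 2.748 mW/cm².

2.75 mW/cm²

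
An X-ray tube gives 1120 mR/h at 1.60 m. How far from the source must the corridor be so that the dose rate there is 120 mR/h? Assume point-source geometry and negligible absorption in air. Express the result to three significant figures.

Since intensity falls as 1/r², d₂ = d₁·√(I₁/I₂).
I₁/I₂ = 1120/120 = 9.333, so d₂ = 1.60 × √9.333 = 4.888 m.

4.89 m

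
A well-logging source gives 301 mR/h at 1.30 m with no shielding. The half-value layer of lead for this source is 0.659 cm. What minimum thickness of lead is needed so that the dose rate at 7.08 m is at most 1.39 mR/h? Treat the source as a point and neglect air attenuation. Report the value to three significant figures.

1.89 cm

At 7.08 m, distance alone gives (1.30/7.08)² = 0.03371, so 301 × 0.03371 = 10.15 mR/h.
Further attenuation needed: 10.15/1.39 = 7.302.
n = log₂(7.302) = 2.868 half-value layers.
Thickness = 2.868 × 0.659 cm = 1.890 cm.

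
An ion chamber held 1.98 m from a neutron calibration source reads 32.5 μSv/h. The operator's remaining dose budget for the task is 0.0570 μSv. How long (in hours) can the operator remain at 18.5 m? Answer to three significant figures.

0.153 h

Using I₁d₁² = I₂d₂², rate at 18.5 m:
(1.98/18.5)² = 0.01145, so 32.5 × 0.01145 = 0.3721 μSv/h.
Stay time = 0.0570 μSv ÷ 0.3721 μSv/h = 0.1532 h.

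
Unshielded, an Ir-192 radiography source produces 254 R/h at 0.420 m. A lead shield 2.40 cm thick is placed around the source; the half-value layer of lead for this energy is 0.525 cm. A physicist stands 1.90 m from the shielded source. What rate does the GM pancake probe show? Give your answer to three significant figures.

0.522 R/h

Distance alone: (0.420/1.90)² = 0.04886, so 254 × 0.04886 = 12.41 R/h.
Shield: 2.40/0.525 = 4.571 half-value layers → attenuation 2^(−4.571) = 0.04207.
Combined: 12.41 × 0.04207 = 0.5221 R/h.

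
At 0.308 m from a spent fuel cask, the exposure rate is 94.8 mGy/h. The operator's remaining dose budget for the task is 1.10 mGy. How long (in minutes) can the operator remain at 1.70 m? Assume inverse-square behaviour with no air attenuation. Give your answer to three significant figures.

21.2 min

Applying the 1/r² law, rate at 1.70 m:
(0.308/1.70)² = 0.03282, so 94.8 × 0.03282 = 3.111 mGy/h.
Stay time = 1.10 mGy ÷ 3.111 mGy/h = 0.3536 h = 21.22 min.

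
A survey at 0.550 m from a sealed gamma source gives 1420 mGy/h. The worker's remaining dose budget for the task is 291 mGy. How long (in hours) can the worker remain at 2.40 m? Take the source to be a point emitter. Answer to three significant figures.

3.90 h

Since intensity falls as 1/r², rate at 2.40 m:
(0.550/2.40)² = 0.05252, so 1420 × 0.05252 = 74.58 mGy/h.
Stay time = 291 mGy ÷ 74.58 mGy/h = 3.902 h.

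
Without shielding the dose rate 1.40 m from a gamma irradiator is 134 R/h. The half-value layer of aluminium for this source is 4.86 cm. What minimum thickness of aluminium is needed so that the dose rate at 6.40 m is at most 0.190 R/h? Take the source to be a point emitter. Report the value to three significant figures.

24.7 cm

At 6.40 m, distance alone gives (1.40/6.40)² = 0.04785, so 134 × 0.04785 = 6.412 R/h.
Further attenuation needed: 6.412/0.190 = 33.75.
n = log₂(33.75) = 5.077 half-value layers.
Thickness = 5.077 × 4.86 cm = 24.67 cm.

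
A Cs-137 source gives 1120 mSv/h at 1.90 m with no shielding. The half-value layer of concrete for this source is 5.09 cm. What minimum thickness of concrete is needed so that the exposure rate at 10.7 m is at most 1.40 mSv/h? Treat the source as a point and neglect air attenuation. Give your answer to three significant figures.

23.7 cm

At 10.7 m, distance alone gives 1120 × (1.90/10.7)² = 1120 × 0.03153 = 35.31 mSv/h.
Further attenuation needed: 35.31/1.40 = 25.22.
n = log₂(25.22) = 4.656 half-value layers.
Thickness = 4.656 × 5.09 cm = 23.70 cm.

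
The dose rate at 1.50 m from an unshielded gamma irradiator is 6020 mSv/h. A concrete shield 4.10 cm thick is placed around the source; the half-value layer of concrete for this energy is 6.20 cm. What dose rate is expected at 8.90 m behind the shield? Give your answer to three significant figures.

Distance alone: (1.50/8.90)² = 0.02841, so 6020 × 0.02841 = 171.0 mSv/h.
Shield: 4.10/6.20 = 0.6613 half-value layers → attenuation 2^(−0.6613) = 0.6323.
Combined: 171.0 × 0.6323 = 108.1 mSv/h.

108 mSv/h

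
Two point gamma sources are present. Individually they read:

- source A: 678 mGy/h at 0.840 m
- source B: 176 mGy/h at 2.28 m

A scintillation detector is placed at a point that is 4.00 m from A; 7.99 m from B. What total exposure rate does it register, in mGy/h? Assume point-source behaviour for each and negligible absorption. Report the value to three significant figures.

44.2 mGy/h

Each source contributes Iᵢ·(dᵢ/rᵢ)²; contributions add.
A: 678 × (0.840/4.00)² = 29.90 mGy/h
B: 176 × (2.28/7.99)² = 14.33 mGy/h
Total = 29.90 + 14.33 = 44.23 mGy/h.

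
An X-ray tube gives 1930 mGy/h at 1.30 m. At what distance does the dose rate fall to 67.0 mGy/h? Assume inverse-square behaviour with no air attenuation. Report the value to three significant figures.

6.98 m

Using I₁d₁² = I₂d₂², d₂ = d₁·√(I₁/I₂).
I₁/I₂ = 1930/67.0 = 28.81, so d₂ = 1.30 × √28.81 = 6.978 m.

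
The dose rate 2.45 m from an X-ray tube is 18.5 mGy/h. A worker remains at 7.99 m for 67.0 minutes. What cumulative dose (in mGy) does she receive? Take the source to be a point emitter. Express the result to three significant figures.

Since intensity falls as 1/r², rate at 7.99 m:
18.5 × (2.45/7.99)² = 18.5 × 0.09402 = 1.739 mGy/h.
Dose = rate × time = 1.739 mGy/h × 1.117 h = 1.942 mGy.

1.94 mGy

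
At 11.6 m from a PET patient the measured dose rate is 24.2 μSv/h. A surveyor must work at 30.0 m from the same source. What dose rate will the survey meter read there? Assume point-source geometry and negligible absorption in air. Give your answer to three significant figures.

Intensity scales as (d₁/d₂)², so scaling from 11.6 m to 30.0 m:
(11.6/30.0)² = 0.1495, so 24.2 × 0.1495 = 3.618 μSv/h.

3.62 μSv/h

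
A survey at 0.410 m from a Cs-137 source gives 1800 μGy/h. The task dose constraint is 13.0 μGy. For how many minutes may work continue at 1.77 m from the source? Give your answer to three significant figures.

Applying the 1/r² law, rate at 1.77 m:
(0.410/1.77)² = 0.05366, so 1800 × 0.05366 = 96.59 μGy/h.
Stay time = 13.0 μGy ÷ 96.59 μGy/h = 0.1346 h = 8.076 min.

8.08 min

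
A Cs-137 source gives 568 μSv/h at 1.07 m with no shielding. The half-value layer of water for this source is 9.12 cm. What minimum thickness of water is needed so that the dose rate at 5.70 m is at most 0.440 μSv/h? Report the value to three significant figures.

At 5.70 m, distance alone gives (1.07/5.70)² = 0.03524, so 568 × 0.03524 = 20.02 μSv/h.
Further attenuation needed: 20.02/0.440 = 45.50.
n = log₂(45.50) = 5.508 half-value layers.
Thickness = 5.508 × 9.12 cm = 50.23 cm.

50.2 cm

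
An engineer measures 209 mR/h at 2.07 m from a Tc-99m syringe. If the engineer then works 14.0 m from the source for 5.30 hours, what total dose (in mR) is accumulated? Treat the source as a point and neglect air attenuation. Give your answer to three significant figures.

Using I₁d₁² = I₂d₂², rate at 14.0 m:
209 × (2.07/14.0)² = 209 × 0.02186 = 4.569 mR/h.
Dose = rate × time = 4.569 mR/h × 5.300 h = 24.22 mR.

24.2 mR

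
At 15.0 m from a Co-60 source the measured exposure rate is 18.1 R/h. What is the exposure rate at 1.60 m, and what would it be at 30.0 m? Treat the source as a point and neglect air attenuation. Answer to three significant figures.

By the inverse-square law,
At 1.60 m: (15.0/1.60)² = 87.89, so 18.1 × 87.89 = 1591 R/h
At 30.0 m: (1.60/30.0)² = 0.002844, so 1591 × 0.002844 = 4.525 R/h.

1590 R/h; 4.53 R/h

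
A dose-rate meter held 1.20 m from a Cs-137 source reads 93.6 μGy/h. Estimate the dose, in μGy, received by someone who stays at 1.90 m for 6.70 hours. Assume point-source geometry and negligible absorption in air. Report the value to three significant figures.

Using I₁d₁² = I₂d₂², rate at 1.90 m:
93.6 × (1.20/1.90)² = 93.6 × 0.3989 = 37.34 μGy/h.
Dose = rate × time = 37.34 μGy/h × 6.700 h = 250.2 μGy.

250 μGy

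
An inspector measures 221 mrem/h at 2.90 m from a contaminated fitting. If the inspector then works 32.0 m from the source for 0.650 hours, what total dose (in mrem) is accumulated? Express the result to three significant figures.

By the inverse-square law, rate at 32.0 m:
(2.90/32.0)² = 0.008213, so 221 × 0.008213 = 1.815 mrem/h.
Dose = rate × time = 1.815 mrem/h × 0.6500 h = 1.180 mrem.

1.18 mrem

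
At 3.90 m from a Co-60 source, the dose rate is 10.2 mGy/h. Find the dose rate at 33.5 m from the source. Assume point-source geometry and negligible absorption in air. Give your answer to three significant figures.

0.138 mGy/h

Since intensity falls as 1/r², the rate at 33.5 m is
(3.90/33.5)² = 0.01355, so 10.2 × 0.01355 = 0.1382 mGy/h.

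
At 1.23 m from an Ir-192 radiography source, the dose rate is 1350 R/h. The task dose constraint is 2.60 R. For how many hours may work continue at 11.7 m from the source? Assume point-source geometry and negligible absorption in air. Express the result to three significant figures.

By the inverse-square law, rate at 11.7 m:
(1.23/11.7)² = 0.01105, so 1350 × 0.01105 = 14.92 R/h.
Stay time = 2.60 R ÷ 14.92 R/h = 0.1743 h.

0.174 h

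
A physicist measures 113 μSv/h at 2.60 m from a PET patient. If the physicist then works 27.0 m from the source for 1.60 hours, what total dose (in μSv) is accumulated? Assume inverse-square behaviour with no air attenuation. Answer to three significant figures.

1.68 μSv

Since intensity falls as 1/r², rate at 27.0 m:
(2.60/27.0)² = 0.009273, so 113 × 0.009273 = 1.048 μSv/h.
Dose = rate × time = 1.048 μSv/h × 1.600 h = 1.677 μSv.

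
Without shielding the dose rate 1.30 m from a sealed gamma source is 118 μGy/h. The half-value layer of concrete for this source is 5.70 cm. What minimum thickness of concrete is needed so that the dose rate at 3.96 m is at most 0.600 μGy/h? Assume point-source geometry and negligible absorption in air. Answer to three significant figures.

25.1 cm

At 3.96 m, distance alone gives 118 × (1.30/3.96)² = 118 × 0.1078 = 12.72 μGy/h.
Further attenuation needed: 12.72/0.600 = 21.20.
n = log₂(21.20) = 4.406 half-value layers.
Thickness = 4.406 × 5.70 cm = 25.11 cm.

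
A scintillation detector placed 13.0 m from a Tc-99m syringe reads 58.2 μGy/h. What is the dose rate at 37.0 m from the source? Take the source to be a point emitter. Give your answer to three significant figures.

7.18 μGy/h

Since intensity falls as 1/r², scaling from 13.0 m to 37.0 m:
58.2 × (13.0/37.0)² = 58.2 × 0.1234 = 7.182 μGy/h.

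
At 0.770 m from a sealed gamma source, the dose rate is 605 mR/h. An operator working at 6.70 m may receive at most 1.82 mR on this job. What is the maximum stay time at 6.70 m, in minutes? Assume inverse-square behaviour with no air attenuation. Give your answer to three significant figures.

Intensity scales as (d₁/d₂)², so rate at 6.70 m:
605 × (0.770/6.70)² = 605 × 0.01321 = 7.992 mR/h.
Stay time = 1.82 mR ÷ 7.992 mR/h = 0.2277 h = 13.66 min.

13.7 min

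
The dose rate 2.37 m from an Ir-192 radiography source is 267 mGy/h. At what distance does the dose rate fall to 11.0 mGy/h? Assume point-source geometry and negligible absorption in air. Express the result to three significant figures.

Using I₁d₁² = I₂d₂², d₂ = d₁·√(I₁/I₂).
I₁/I₂ = 267/11.0 = 24.27, so d₂ = 2.37 × √24.27 = 11.68 m.

11.7 m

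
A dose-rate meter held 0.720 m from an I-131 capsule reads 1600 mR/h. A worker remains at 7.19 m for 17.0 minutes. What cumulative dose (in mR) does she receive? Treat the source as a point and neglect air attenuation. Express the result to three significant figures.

Intensity scales as (d₁/d₂)², so rate at 7.19 m:
(0.720/7.19)² = 0.01003, so 1600 × 0.01003 = 16.05 mR/h.
Dose = rate × time = 16.05 mR/h × 0.2833 h = 4.547 mR.

4.55 mR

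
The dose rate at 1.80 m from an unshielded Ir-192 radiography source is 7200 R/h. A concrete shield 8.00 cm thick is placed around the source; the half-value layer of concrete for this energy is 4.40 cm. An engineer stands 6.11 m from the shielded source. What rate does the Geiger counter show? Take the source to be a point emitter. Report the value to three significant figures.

177 R/h

Distance alone: (1.80/6.11)² = 0.08679, so 7200 × 0.08679 = 624.9 R/h.
Shield: 8.00/4.40 = 1.818 half-value layers → attenuation 2^(−1.818) = 0.2836.
Combined: 624.9 × 0.2836 = 177.2 R/h.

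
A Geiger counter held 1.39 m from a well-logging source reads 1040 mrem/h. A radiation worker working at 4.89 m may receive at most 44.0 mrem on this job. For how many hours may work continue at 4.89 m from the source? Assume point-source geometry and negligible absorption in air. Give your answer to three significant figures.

0.524 h

Intensity scales as (d₁/d₂)², so rate at 4.89 m:
(1.39/4.89)² = 0.08080, so 1040 × 0.08080 = 84.03 mrem/h.
Stay time = 44.0 mrem ÷ 84.03 mrem/h = 0.5236 h.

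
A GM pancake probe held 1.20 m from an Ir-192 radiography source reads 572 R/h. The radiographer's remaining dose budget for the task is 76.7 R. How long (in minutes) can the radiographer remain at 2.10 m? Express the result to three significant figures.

24.6 min

Intensity scales as (d₁/d₂)², so rate at 2.10 m:
(1.20/2.10)² = 0.3265, so 572 × 0.3265 = 186.8 R/h.
Stay time = 76.7 R ÷ 186.8 R/h = 0.4106 h = 24.64 min.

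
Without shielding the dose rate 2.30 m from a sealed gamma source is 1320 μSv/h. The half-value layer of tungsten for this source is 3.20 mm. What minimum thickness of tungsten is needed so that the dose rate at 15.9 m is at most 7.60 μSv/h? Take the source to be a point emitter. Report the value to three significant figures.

At 15.9 m, distance alone gives 1320 × (2.30/15.9)² = 1320 × 0.02092 = 27.61 μSv/h.
Further attenuation needed: 27.61/7.60 = 3.633.
n = log₂(3.633) = 1.861 half-value layers.
Thickness = 1.861 × 3.20 mm = 5.955 mm.

5.96 mm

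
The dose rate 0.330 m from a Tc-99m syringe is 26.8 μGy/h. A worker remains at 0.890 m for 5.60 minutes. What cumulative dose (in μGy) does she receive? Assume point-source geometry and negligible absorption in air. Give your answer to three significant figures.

0.344 μGy

Intensity scales as (d₁/d₂)², so rate at 0.890 m:
(0.330/0.890)² = 0.1375, so 26.8 × 0.1375 = 3.685 μGy/h.
Dose = rate × time = 3.685 μGy/h × 0.09333 h = 0.3439 μGy.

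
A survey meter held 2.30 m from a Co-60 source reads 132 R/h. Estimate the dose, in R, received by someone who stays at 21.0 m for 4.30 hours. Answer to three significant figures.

Using I₁d₁² = I₂d₂², rate at 21.0 m:
132 × (2.30/21.0)² = 132 × 0.01200 = 1.584 R/h.
Dose = rate × time = 1.584 R/h × 4.300 h = 6.811 R.

6.81 R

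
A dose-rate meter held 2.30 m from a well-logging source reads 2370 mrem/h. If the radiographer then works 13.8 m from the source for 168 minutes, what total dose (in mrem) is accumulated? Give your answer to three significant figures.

184 mrem

Since intensity falls as 1/r², rate at 13.8 m:
2370 × (2.30/13.8)² = 2370 × 0.02778 = 65.84 mrem/h.
Dose = rate × time = 65.84 mrem/h × 2.800 h = 184.4 mrem.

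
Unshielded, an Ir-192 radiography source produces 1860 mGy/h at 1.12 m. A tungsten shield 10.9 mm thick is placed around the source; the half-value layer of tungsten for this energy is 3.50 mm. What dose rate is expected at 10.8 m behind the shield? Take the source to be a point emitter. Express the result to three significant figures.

2.31 mGy/h

Distance alone: 1860 × (1.12/10.8)² = 1860 × 0.01075 = 19.99 mGy/h.
Shield: 10.9/3.50 = 3.114 half-value layers → attenuation 2^(−3.114) = 0.1155.
Combined: 19.99 × 0.1155 = 2.309 mGy/h.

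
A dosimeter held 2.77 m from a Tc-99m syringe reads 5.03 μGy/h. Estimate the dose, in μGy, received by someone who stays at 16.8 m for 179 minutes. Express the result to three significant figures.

0.408 μGy

Applying the 1/r² law, rate at 16.8 m:
5.03 × (2.77/16.8)² = 5.03 × 0.02719 = 0.1368 μGy/h.
Dose = rate × time = 0.1368 μGy/h × 2.983 h = 0.4081 μGy.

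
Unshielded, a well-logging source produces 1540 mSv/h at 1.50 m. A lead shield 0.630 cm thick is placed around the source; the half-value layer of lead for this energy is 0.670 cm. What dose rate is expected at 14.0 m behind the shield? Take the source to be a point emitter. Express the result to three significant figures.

Distance alone: 1540 × (1.50/14.0)² = 1540 × 0.01148 = 17.68 mSv/h.
Shield: 0.630/0.670 = 0.9403 half-value layers → attenuation 2^(−0.9403) = 0.5211.
Combined: 17.68 × 0.5211 = 9.213 mSv/h.

9.21 mSv/h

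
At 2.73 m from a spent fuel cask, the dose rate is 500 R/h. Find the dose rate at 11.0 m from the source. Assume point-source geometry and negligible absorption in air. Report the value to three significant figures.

30.8 R/h

Using I₁d₁² = I₂d₂², the rate at 11.0 m is
(2.73/11.0)² = 0.06159, so 500 × 0.06159 = 30.79 R/h.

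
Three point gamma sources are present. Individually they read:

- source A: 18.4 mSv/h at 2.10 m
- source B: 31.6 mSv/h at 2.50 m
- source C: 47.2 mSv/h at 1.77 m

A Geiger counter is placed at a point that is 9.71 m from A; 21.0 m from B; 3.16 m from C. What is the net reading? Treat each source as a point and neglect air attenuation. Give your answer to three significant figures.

16.1 mSv/h

By superposition, sum each source's inverse-square contribution:
A: 18.4 × (2.10/9.71)² = 0.8606 mSv/h
B: 31.6 × (2.50/21.0)² = 0.4478 mSv/h
C: 47.2 × (1.77/3.16)² = 14.81 mSv/h
Total = 0.8606 + 0.4478 + 14.81 = 16.12 mSv/h.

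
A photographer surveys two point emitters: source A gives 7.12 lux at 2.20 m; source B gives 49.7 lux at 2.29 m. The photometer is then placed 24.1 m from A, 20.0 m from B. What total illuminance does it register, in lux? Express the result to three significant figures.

Each source contributes Iᵢ·(dᵢ/rᵢ)²; contributions add.
A: 7.12 × (2.20/24.1)² = 0.05933 lux
B: 49.7 × (2.29/20.0)² = 0.6516 lux
Total = 0.05933 + 0.6516 = 0.7109 lux.

0.711 lux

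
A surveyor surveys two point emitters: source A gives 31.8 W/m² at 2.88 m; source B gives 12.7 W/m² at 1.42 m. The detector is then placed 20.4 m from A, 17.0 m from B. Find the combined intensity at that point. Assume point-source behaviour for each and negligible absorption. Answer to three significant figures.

0.722 W/m²

By superposition, sum each source's inverse-square contribution:
A: 31.8 × (2.88/20.4)² = 0.6338 W/m²
B: 12.7 × (1.42/17.0)² = 0.08861 W/m²
Total = 0.6338 + 0.08861 = 0.7224 W/m².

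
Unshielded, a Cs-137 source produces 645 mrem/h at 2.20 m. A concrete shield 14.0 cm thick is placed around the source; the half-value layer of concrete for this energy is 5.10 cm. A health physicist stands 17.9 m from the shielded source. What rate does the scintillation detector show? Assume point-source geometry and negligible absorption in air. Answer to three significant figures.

Distance alone: (2.20/17.9)² = 0.01511, so 645 × 0.01511 = 9.746 mrem/h.
Shield: 14.0/5.10 = 2.745 half-value layers → attenuation 2^(−2.745) = 0.1492.
Combined: 9.746 × 0.1492 = 1.454 mrem/h.

1.45 mrem/h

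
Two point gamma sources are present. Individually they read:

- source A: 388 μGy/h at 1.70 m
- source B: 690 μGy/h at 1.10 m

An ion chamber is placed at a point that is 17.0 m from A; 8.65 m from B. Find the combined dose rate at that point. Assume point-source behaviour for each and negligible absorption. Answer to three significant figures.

Each source contributes Iᵢ·(dᵢ/rᵢ)²; contributions add.
A: 388 × (1.70/17.0)² = 3.880 μGy/h
B: 690 × (1.10/8.65)² = 11.16 μGy/h
Total = 3.880 + 11.16 = 15.04 μGy/h.

15.0 μGy/h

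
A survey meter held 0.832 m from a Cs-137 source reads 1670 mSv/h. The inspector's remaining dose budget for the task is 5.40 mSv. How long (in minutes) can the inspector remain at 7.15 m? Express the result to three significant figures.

Since intensity falls as 1/r², rate at 7.15 m:
1670 × (0.832/7.15)² = 1670 × 0.01354 = 22.61 mSv/h.
Stay time = 5.40 mSv ÷ 22.61 mSv/h = 0.2388 h = 14.33 min.

14.3 min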